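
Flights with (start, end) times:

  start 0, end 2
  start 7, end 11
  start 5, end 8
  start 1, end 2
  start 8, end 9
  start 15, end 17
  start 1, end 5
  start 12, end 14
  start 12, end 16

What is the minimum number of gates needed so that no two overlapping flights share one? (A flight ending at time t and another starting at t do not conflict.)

3

The answer is the maximum number of intervals overlapping at any instant.
Events (time:±→running): 0:+→1 1:+→2 1:+→3 … peak 3.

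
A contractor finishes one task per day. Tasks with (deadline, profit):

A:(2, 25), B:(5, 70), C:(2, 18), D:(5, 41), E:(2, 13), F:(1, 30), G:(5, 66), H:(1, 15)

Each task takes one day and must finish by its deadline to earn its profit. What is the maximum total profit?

Take jobs in profit order; each goes to the latest open slot no later than its deadline.
Profit order: B=70 G=66 D=41 F=30 A=25 C=18 H=15 E=13
Assign: B→slot 5, G→slot 4, D→slot 3, F→slot 1, A→slot 2, C skipped, H skipped, E skipped.
Slots: [1:F] [2:A] [3:D] [4:G] [5:B]
Profit = 30 + 25 + 41 + 66 + 70 = 232

232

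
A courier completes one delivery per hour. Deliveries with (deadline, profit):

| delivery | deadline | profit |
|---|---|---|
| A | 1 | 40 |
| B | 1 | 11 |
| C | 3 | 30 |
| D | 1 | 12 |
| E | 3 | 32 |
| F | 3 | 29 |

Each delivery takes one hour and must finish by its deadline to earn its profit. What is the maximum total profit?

Sort by profit descending; place each in the latest free slot ≤ its deadline.
By profit: A(d1,40), E(d3,32), C(d3,30), F(d3,29), D(d1,12), B(d1,11)
A→slot 1; E→slot 3; C→slot 2; F skipped; D skipped; B skipped.
Profit = 40 + 30 + 32 = 102

102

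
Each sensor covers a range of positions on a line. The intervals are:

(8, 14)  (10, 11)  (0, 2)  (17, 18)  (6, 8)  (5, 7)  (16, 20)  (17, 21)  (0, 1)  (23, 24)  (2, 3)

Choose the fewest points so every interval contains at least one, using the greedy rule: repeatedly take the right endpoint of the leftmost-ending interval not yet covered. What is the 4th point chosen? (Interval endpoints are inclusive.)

Process intervals by earliest right end; each time one isn't hit yet, stab at its right endpoint.
Sorted: [0,1] [0,2] [2,3] [5,7] [6,8] [10,11] [8,14] [17,18] [16,20] [17,21] [23,24]
{[0,1],[0,2]} hit by 1; {[2,3]} hit by 3; {[5,7],[6,8]} hit by 7; {[10,11],[8,14]} hit by 11; {[17,18],[16,20],[17,21]} hit by 18; {[23,24]} hit by 24.
Points: 1, 3, 7, 11, 18, 24 (6 total).

11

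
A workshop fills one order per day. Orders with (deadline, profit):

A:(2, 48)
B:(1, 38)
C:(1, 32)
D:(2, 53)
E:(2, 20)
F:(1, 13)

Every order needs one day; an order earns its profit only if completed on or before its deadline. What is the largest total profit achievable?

Take jobs in profit order; each goes to the latest open slot no later than its deadline.
By profit: D(d2,53), A(d2,48), B(d1,38), C(d1,32), E(d2,20), F(d1,13)
D→slot 2; A→slot 1; B skipped; C skipped; E skipped; F skipped.
Profit = 48 + 53 = 101

101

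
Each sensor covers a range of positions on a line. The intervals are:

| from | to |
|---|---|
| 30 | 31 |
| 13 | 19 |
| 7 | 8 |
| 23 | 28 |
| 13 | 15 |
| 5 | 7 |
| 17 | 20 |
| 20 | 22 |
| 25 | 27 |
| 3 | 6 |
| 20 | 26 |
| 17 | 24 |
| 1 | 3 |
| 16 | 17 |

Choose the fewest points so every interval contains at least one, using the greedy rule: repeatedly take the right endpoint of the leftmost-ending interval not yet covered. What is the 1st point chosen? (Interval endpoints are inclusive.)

Process intervals by earliest right end; each time one isn't hit yet, stab at its right endpoint.
Sorted: [1,3] [3,6] [5,7] [7,8] [13,15] [16,17] [13,19] [17,20] [20,22] [17,24] [20,26] [25,27] [23,28] [30,31]
{[1,3],[3,6]} hit by 3; {[5,7],[7,8]} hit by 7; {[13,15]} hit by 15; {[16,17],[13,19],[17,20]} hit by 17; {[20,22],[17,24],[20,26]} hit by 22; {[25,27],[23,28]} hit by 27; {[30,31]} hit by 31.
Points: 3, 7, 15, 17, 22, 27, 31 (7 total).

3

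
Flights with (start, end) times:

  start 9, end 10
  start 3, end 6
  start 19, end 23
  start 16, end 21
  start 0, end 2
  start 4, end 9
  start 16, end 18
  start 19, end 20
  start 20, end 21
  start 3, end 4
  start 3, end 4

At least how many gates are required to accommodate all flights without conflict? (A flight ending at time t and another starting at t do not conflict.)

3

Events (time:±→running): 0:+→1 2:-→0 3:+→1 3:+→2 3:+→3 … peak 3.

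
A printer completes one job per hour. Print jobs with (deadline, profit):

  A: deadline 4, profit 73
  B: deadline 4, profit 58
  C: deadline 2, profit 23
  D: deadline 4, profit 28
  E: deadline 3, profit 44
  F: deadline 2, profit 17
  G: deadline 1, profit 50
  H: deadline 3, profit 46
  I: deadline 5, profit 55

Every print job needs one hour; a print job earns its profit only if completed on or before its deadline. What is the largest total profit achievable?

282

Take jobs in profit order; each goes to the latest open slot no later than its deadline.
Profit order: A=73 B=58 I=55 G=50 H=46 E=44 D=28 C=23 F=17
Assign: A→slot 4, B→slot 3, I→slot 5, G→slot 1, H→slot 2, E skipped, D skipped, C skipped, F skipped.
Slots: [1:G] [2:H] [3:B] [4:A] [5:I]
Profit = 50 + 46 + 58 + 73 + 55 = 282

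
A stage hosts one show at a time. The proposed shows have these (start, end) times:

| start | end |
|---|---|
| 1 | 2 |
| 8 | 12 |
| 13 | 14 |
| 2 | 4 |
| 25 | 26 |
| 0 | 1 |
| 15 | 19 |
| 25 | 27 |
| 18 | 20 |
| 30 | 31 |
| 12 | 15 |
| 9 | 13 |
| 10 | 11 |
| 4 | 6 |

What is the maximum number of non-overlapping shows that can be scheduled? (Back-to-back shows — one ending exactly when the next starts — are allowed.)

By end time: (0,1), (1,2), (2,4), (4,6), (10,11), (8,12), (9,13), (13,14), (12,15), (15,19), (18,20), (25,26), (25,27), (30,31).
Pick (0,1); next start ≥ 1 → (1,2); next start ≥ 2 → (2,4); next start ≥ 4 → (4,6); next start ≥ 6 → (10,11); next start ≥ 11 → (13,14); next start ≥ 14 → (15,19); next start ≥ 19 → (25,26); next start ≥ 26 → (30,31).
Selected 9 shows.

9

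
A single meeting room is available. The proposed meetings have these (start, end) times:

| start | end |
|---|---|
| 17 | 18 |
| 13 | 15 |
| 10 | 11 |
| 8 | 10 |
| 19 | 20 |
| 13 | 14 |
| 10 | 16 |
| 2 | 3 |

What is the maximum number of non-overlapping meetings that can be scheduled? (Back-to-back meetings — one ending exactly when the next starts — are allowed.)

6

Greedy by earliest finish: after sorting by end time, pick each interval compatible with the last pick.
By end time: (2,3), (8,10), (10,11), (13,14), (13,15), (10,16), (17,18), (19,20).
Pick (2,3); next start ≥ 3 → (8,10); next start ≥ 10 → (10,11); next start ≥ 11 → (13,14); next start ≥ 14 → (17,18); next start ≥ 18 → (19,20).
Selected 6 meetings.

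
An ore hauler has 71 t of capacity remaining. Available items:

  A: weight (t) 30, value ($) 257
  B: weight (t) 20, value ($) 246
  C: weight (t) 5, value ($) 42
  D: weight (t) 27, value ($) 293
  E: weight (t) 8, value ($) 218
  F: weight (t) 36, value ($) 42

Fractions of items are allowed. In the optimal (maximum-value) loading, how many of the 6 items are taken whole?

3

Greedy by value/weight ratio, highest first.
Ratios (sorted): E 27.25, B 12.30, D 10.85, A 8.57, C 8.40, F 1.17
take E (8 @ 218); take B (20 @ 246); take D (27 @ 293); take 16/30 of A → 137.07. Capacity used 71/71.
3 item(s) taken whole; one partial (take 16/30 of A).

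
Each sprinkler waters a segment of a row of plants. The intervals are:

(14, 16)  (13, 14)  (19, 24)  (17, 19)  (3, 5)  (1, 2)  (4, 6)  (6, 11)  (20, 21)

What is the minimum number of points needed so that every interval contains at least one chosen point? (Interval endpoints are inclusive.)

6

Sort by right endpoint; whenever an interval is uncovered, place a point at its right end.
Sorted: [1,2] [3,5] [4,6] [6,11] [13,14] [14,16] [17,19] [20,21] [19,24]
{[1,2]} hit by 2; {[3,5],[4,6]} hit by 5; {[6,11]} hit by 11; {[13,14],[14,16]} hit by 14; {[17,19]} hit by 19; {[20,21],[19,24]} hit by 21.
Points: 2, 5, 11, 14, 19, 21 (6 total).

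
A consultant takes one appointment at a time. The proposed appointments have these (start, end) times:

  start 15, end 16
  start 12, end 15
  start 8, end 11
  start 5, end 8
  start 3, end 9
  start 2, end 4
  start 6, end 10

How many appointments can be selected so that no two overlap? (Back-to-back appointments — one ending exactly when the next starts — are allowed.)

5

Order by finish time; keep every interval that doesn't clash with the previous kept one.
By end time: (2,4), (5,8), (3,9), (6,10), (8,11), (12,15), (15,16).
Pick (2,4); next start ≥ 4 → (5,8); next start ≥ 8 → (8,11); next start ≥ 11 → (12,15); next start ≥ 15 → (15,16).
Selected 5 appointments.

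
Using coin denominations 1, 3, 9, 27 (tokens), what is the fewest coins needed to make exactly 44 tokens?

6

44 = 1×27 + 1×9 + 2×3 + 2×1
Total coins = 1 + 1 + 2 + 2 = 6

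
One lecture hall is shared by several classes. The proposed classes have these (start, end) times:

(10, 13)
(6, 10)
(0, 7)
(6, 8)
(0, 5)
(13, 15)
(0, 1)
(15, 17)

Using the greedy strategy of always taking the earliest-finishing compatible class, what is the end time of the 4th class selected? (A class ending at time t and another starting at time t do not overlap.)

15

Greedy by earliest finish: after sorting by end time, pick each interval compatible with the last pick.
By end time: (0,1), (0,5), (0,7), (6,8), (6,10), (10,13), (13,15), (15,17).
Pick (0,1); next start ≥ 1 → (6,8); next start ≥ 8 → (10,13); next start ≥ 13 → (13,15); next start ≥ 15 → (15,17).
Selected: (0,1) (6,8) (10,13) (13,15) (15,17)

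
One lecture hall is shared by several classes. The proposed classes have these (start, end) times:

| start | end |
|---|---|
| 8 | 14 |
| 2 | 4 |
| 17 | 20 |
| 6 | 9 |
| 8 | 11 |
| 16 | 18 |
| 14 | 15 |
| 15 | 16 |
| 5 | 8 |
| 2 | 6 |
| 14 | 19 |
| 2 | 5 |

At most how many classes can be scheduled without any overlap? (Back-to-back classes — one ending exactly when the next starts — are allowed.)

6

By end time: (2,4), (2,5), (2,6), (5,8), (6,9), (8,11), (8,14), (14,15), (15,16), (16,18), (14,19), (17,20).
Pick (2,4); next start ≥ 4 → (5,8); next start ≥ 8 → (8,11); next start ≥ 11 → (14,15); next start ≥ 15 → (15,16); next start ≥ 16 → (16,18).
Selected 6 classes.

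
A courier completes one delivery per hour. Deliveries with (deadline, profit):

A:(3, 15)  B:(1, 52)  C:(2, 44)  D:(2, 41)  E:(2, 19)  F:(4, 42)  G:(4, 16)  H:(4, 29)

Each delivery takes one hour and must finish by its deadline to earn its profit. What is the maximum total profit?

Profit order: B=52 C=44 F=42 D=41 H=29 E=19 G=16 A=15
Assign: B→slot 1, C→slot 2, F→slot 4, D skipped, H→slot 3, E skipped, G skipped, A skipped.
Slots: [1:B] [2:C] [3:H] [4:F]
Profit = 52 + 44 + 29 + 42 = 167

167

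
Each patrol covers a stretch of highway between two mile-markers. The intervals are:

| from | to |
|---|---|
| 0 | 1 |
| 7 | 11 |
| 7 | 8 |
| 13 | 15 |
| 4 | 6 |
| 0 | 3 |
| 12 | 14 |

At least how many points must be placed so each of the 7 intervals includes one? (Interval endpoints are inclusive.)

4

Sort by right endpoint; whenever an interval is uncovered, place a point at its right end.
By right end: [0,1]  [0,3]  [4,6]  [7,8]  [7,11]  [12,14]  [13,15]
[0,1] uncovered → point at 1; [4,6] uncovered → point at 6; [7,8] uncovered → point at 8; [12,14] uncovered → point at 14.
Points: 1, 6, 8, 14 (4 total).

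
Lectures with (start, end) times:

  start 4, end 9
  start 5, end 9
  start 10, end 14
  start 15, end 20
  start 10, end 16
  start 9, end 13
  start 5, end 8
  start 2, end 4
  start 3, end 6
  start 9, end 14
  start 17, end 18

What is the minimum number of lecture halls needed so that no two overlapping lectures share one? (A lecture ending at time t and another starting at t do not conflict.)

4

Count concurrent intervals with a sweep; the peak is the room count.
Events (time:±→running): 2:+→1 3:+→2 4:-→1 4:+→2 5:+→3 5:+→4 … peak 4.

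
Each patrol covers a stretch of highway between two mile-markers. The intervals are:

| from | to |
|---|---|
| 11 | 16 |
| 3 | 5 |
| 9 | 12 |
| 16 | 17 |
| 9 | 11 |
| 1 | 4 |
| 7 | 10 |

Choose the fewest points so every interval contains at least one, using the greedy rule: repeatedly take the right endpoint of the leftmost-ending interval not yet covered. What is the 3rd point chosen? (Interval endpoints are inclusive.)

Sort by right endpoint; whenever an interval is uncovered, place a point at its right end.
By right end: [1,4]  [3,5]  [7,10]  [9,11]  [9,12]  [11,16]  [16,17]
[1,4] uncovered → point at 4; [7,10] uncovered → point at 10; [11,16] uncovered → point at 16.
Points: 4, 10, 16 (3 total).

16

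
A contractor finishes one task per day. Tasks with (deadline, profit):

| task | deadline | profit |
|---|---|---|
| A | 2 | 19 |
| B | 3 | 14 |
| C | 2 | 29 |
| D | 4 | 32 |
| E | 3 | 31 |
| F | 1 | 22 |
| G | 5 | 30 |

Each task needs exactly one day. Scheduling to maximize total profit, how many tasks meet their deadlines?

5

Take jobs in profit order; each goes to the latest open slot no later than its deadline.
Profit order: D=32 E=31 G=30 C=29 F=22 A=19 B=14
Assign: D→slot 4, E→slot 3, G→slot 5, C→slot 2, F→slot 1, A skipped, B skipped.
Slots: [1:F] [2:C] [3:E] [4:D] [5:G]
5 of 7 scheduled.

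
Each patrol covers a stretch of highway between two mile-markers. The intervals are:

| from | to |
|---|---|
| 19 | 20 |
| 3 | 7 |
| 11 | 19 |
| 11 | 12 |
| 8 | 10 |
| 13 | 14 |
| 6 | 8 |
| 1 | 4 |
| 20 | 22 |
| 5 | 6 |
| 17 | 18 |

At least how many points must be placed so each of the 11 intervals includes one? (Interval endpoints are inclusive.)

7

Sorted: [1,4] [5,6] [3,7] [6,8] [8,10] [11,12] [13,14] [17,18] [11,19] [19,20] [20,22]
{[1,4]} hit by 4; {[5,6],[3,7],[6,8]} hit by 6; {[8,10]} hit by 10; {[11,12]} hit by 12; {[13,14]} hit by 14; {[17,18],[11,19]} hit by 18; {[19,20],[20,22]} hit by 20.
Points: 4, 6, 10, 12, 14, 18, 20 (7 total).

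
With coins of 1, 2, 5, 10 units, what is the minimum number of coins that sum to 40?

Greedy: take as many of the largest coin as possible, then repeat with the remainder.
40 − 4×10→0
Total coins = 4 = 4

4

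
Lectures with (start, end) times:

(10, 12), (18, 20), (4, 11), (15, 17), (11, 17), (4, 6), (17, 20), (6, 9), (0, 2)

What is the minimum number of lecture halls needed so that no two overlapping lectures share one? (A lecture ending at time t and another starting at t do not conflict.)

2

The answer is the maximum number of intervals overlapping at any instant.
starts: [0, 4, 4, 6, 10, 11, 15, 17, 18]
ends:   [2, 6, 9, 11, 12, 17, 17, 20, 20]
s0→1 e2→0 s4→1 s4→2  — peak 2.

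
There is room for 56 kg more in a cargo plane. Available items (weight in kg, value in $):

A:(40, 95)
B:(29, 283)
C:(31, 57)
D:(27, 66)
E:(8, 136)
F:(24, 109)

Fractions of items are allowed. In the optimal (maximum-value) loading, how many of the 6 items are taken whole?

2

Greedy by value/weight ratio, highest first.
Ratios (sorted): E 17.00, B 9.76, F 4.54, D 2.44, A 2.38, C 1.84
take E (8 @ 136); take B (29 @ 283); take 19/24 of F → 86.29. Capacity used 56/56.
2 item(s) taken whole; one partial (take 19/24 of F).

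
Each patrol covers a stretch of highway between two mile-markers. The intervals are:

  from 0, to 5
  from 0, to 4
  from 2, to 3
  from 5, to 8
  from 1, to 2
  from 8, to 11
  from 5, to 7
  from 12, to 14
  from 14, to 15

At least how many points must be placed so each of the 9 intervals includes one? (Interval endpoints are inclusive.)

Sort by right endpoint; whenever an interval is uncovered, place a point at its right end.
Sorted: [1,2] [2,3] [0,4] [0,5] [5,7] [5,8] [8,11] [12,14] [14,15]
{[1,2],[2,3],[0,4],[0,5]} hit by 2; {[5,7],[5,8]} hit by 7; {[8,11]} hit by 11; {[12,14],[14,15]} hit by 14.
Points: 2, 7, 11, 14 (4 total).

4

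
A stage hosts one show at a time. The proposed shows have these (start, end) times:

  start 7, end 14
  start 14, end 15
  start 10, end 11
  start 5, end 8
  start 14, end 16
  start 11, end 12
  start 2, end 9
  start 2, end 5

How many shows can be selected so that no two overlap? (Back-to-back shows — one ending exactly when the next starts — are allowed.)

5

Order by finish time; keep every interval that doesn't clash with the previous kept one.
Sorted by end: (2,5)  (5,8)  (2,9)  (10,11)  (11,12)  (7,14)  (14,15)  (14,16)
take (2,5); take (5,8); take (10,11); take (11,12); take (14,15); skip (14,16).
Selected 5 shows.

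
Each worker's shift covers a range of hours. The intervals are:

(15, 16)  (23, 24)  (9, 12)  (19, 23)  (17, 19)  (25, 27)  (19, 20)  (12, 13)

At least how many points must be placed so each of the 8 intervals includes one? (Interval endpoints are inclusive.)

Process intervals by earliest right end; each time one isn't hit yet, stab at its right endpoint.
Sorted: [9,12] [12,13] [15,16] [17,19] [19,20] [19,23] [23,24] [25,27]
{[9,12],[12,13]} hit by 12; {[15,16]} hit by 16; {[17,19],[19,20],[19,23]} hit by 19; {[23,24]} hit by 24; {[25,27]} hit by 27.
Points: 12, 16, 19, 24, 27 (5 total).

5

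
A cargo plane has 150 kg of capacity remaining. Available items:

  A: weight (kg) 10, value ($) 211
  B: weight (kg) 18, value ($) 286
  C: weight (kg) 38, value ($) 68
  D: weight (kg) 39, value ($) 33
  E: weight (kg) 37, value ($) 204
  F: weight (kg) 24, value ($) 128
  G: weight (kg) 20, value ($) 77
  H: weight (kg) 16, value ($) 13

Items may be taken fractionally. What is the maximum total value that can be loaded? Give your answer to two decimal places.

976.54

Order: A (211/10=21.10) > B (286/18=15.89) > E (204/37=5.51) > F (128/24=5.33) > G (77/20=3.85) > C (68/38=1.79) > D (33/39=0.85) > H (13/16=0.81)
Fill: take A (10 @ 211) → take B (18 @ 286) → take E (37 @ 204) → take F (24 @ 128) → take G (20 @ 77) → take C (38 @ 68) → take 3/39 of D → 2.54; 150/150 used.
Total value = 976.54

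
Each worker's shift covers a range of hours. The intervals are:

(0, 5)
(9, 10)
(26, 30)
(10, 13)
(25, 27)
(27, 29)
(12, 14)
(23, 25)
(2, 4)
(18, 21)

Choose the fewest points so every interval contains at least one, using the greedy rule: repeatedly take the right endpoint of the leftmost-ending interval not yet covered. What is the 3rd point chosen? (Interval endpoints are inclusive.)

Sort by right endpoint; whenever an interval is uncovered, place a point at its right end.
By right end: [2,4]  [0,5]  [9,10]  [10,13]  [12,14]  [18,21]  [23,25]  [25,27]  [27,29]  [26,30]
[2,4] uncovered → point at 4; [9,10] uncovered → point at 10; [12,14] uncovered → point at 14; [18,21] uncovered → point at 21; [23,25] uncovered → point at 25; [27,29] uncovered → point at 29.
Points: 4, 10, 14, 21, 25, 29 (6 total).

14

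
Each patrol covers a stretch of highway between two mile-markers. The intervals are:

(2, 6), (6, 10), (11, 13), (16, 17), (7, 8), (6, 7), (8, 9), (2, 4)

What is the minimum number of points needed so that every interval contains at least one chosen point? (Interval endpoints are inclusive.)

Process intervals by earliest right end; each time one isn't hit yet, stab at its right endpoint.
Sorted: [2,4] [2,6] [6,7] [7,8] [8,9] [6,10] [11,13] [16,17]
{[2,4],[2,6]} hit by 4; {[6,7],[7,8]} hit by 7; {[8,9],[6,10]} hit by 9; {[11,13]} hit by 13; {[16,17]} hit by 17.
Points: 4, 7, 9, 13, 17 (5 total).

5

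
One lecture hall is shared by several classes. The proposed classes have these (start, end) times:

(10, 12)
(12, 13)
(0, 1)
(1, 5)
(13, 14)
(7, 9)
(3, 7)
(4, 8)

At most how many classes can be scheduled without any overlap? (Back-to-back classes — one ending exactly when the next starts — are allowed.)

Order by finish time; keep every interval that doesn't clash with the previous kept one.
By end time: (0,1), (1,5), (3,7), (4,8), (7,9), (10,12), (12,13), (13,14).
Pick (0,1); next start ≥ 1 → (1,5); next start ≥ 5 → (7,9); next start ≥ 9 → (10,12); next start ≥ 12 → (12,13); next start ≥ 13 → (13,14).
Selected 6 classes.

6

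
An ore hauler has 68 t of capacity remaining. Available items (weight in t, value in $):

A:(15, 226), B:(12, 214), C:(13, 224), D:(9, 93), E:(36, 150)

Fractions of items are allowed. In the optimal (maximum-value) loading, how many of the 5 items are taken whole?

Sort by value per unit weight and fill in that order.
Order: B (214/12=17.83) > C (224/13=17.23) > A (226/15=15.07) > D (93/9=10.33) > E (150/36=4.17)
Fill: take B (12 @ 214) → take C (13 @ 224) → take A (15 @ 226) → take D (9 @ 93) → take 19/36 of E → 79.17; 68/68 used.
4 item(s) taken whole; one partial (take 19/36 of E).

4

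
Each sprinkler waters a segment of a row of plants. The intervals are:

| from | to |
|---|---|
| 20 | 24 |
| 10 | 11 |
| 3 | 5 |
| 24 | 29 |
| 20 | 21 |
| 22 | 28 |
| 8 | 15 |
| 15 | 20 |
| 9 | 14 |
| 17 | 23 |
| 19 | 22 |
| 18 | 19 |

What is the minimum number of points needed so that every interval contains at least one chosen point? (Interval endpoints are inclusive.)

Sorted: [3,5] [10,11] [9,14] [8,15] [18,19] [15,20] [20,21] [19,22] [17,23] [20,24] [22,28] [24,29]
{[3,5]} hit by 5; {[10,11],[9,14],[8,15]} hit by 11; {[18,19],[15,20]} hit by 19; {[20,21],[19,22],[17,23],[20,24]} hit by 21; {[22,28],[24,29]} hit by 28.
Points: 5, 11, 19, 21, 28 (5 total).

5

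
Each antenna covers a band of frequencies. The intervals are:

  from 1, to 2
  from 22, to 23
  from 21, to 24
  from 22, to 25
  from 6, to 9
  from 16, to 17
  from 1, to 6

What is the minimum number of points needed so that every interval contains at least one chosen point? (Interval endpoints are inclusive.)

Sort by right endpoint; whenever an interval is uncovered, place a point at its right end.
Sorted: [1,2] [1,6] [6,9] [16,17] [22,23] [21,24] [22,25]
{[1,2],[1,6]} hit by 2; {[6,9]} hit by 9; {[16,17]} hit by 17; {[22,23],[21,24],[22,25]} hit by 23.
Points: 2, 9, 17, 23 (4 total).

4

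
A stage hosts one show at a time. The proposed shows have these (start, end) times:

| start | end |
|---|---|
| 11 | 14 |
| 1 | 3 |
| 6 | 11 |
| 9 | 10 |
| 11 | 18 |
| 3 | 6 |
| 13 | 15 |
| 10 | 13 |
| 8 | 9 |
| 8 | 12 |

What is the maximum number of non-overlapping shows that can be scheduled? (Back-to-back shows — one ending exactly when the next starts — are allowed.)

6

Greedy by earliest finish: after sorting by end time, pick each interval compatible with the last pick.
By end time: (1,3), (3,6), (8,9), (9,10), (6,11), (8,12), (10,13), (11,14), (13,15), (11,18).
Pick (1,3); next start ≥ 3 → (3,6); next start ≥ 6 → (8,9); next start ≥ 9 → (9,10); next start ≥ 10 → (10,13); next start ≥ 13 → (13,15).
Selected 6 shows.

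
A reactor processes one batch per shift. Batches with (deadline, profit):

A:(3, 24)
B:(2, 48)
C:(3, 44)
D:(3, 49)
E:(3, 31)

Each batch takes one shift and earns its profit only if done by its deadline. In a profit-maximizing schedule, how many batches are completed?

Sort by profit descending; place each in the latest free slot ≤ its deadline.
Profit order: D=49 B=48 C=44 E=31 A=24
Assign: D→slot 3, B→slot 2, C→slot 1, E skipped, A skipped.
Slots: [1:C] [2:B] [3:D]
3 of 5 scheduled.

3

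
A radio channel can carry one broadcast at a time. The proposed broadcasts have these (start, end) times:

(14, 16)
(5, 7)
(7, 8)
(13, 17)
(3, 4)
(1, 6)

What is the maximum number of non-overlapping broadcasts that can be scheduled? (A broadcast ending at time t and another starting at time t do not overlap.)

Order by finish time; keep every interval that doesn't clash with the previous kept one.
By end time: (3,4), (1,6), (5,7), (7,8), (14,16), (13,17).
Pick (3,4); next start ≥ 4 → (5,7); next start ≥ 7 → (7,8); next start ≥ 8 → (14,16).
Selected 4 broadcasts.

4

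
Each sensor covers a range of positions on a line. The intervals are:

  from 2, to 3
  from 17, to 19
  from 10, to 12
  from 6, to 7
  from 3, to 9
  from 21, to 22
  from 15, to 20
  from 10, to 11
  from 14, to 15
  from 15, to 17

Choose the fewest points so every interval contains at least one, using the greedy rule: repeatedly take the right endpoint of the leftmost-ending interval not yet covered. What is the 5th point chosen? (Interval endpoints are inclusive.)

Sorted: [2,3] [6,7] [3,9] [10,11] [10,12] [14,15] [15,17] [17,19] [15,20] [21,22]
{[2,3]} hit by 3; {[6,7],[3,9]} hit by 7; {[10,11],[10,12]} hit by 11; {[14,15],[15,17]} hit by 15; {[17,19],[15,20]} hit by 19; {[21,22]} hit by 22.
Points: 3, 7, 11, 15, 19, 22 (6 total).

19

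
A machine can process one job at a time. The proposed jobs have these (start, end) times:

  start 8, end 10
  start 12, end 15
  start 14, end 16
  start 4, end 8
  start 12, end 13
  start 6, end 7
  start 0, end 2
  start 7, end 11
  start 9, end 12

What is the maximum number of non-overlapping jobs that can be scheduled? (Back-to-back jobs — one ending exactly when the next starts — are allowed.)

Sort by end time and greedily take each interval whose start is ≥ the last chosen end.
By end time: (0,2), (6,7), (4,8), (8,10), (7,11), (9,12), (12,13), (12,15), (14,16).
Pick (0,2); next start ≥ 2 → (6,7); next start ≥ 7 → (8,10); next start ≥ 10 → (12,13); next start ≥ 13 → (14,16).
Selected 5 jobs.

5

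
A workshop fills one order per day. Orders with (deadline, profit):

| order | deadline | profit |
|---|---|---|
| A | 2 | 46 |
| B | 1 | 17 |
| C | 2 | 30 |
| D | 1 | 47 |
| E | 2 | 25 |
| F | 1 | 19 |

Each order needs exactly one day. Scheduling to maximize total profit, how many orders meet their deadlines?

Profit order: D=47 A=46 C=30 E=25 F=19 B=17
Assign: D→slot 1, A→slot 2, C skipped, E skipped, F skipped, B skipped.
Slots: [1:D] [2:A]
2 of 6 scheduled.

2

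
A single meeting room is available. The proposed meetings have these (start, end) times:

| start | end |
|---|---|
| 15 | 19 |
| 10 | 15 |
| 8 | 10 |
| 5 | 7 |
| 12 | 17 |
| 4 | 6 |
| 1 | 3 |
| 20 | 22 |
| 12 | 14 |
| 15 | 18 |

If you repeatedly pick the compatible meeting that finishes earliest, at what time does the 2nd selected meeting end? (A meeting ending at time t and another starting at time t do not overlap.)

Sort by end time and greedily take each interval whose start is ≥ the last chosen end.
Sorted by end: (1,3)  (4,6)  (5,7)  (8,10)  (12,14)  (10,15)  (12,17)  (15,18)  (15,19)  (20,22)
take (1,3); take (4,6); take (8,10); take (12,14); skip (12,17); take (15,18); take (20,22).
Selected: (1,3) (4,6) (8,10) (12,14) (15,18) (20,22)

6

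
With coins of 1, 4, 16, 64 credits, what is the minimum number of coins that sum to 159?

Use the largest denomination that fits, subtract, and repeat.
159 − 2×64→31 − 1×16→15 − 3×4→3 − 3×1→0
Total coins = 2 + 1 + 3 + 3 = 9

9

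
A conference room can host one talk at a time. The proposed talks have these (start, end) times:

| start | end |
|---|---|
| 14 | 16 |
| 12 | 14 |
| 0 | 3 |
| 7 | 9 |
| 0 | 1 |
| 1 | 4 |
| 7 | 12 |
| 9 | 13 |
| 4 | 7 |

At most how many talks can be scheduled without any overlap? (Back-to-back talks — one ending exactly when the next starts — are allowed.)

Sorted by end: (0,1)  (0,3)  (1,4)  (4,7)  (7,9)  (7,12)  (9,13)  (12,14)  (14,16)
take (0,1); skip (0,3); take (1,4); take (4,7); take (7,9); skip (7,12); take (9,13); skip (12,14); take (14,16).
Selected 6 talks.

6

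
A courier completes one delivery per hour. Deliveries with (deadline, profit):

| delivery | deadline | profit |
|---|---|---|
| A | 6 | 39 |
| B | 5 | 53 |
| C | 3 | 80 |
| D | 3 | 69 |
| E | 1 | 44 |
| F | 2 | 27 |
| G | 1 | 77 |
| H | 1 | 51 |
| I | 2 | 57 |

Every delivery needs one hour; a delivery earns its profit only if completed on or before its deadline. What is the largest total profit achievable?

Take jobs in profit order; each goes to the latest open slot no later than its deadline.
By profit: C(d3,80), G(d1,77), D(d3,69), I(d2,57), B(d5,53), H(d1,51), E(d1,44), A(d6,39), F(d2,27)
C→slot 3; G→slot 1; D→slot 2; I skipped; B→slot 5; H skipped; E skipped; A→slot 6; F skipped.
Profit = 77 + 69 + 80 + 53 + 39 = 318

318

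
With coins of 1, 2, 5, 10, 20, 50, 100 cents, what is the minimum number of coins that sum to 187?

187 = 1×100 + 1×50 + 1×20 + 1×10 + 1×5 + 1×2
Total coins = 1 + 1 + 1 + 1 + 1 + 1 = 6

6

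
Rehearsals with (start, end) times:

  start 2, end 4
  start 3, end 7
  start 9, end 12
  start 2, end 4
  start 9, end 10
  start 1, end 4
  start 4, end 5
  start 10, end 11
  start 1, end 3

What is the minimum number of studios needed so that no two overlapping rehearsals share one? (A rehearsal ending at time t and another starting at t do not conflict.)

4

Count concurrent intervals with a sweep; the peak is the room count.
Events (time:±→running): 1:+→1 1:+→2 2:+→3 2:+→4 … peak 4.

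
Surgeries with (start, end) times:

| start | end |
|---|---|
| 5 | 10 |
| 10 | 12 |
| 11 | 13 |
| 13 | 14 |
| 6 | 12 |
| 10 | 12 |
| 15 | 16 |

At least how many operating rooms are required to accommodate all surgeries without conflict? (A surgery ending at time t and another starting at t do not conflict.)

4

starts: [5, 6, 10, 10, 11, 13, 15]
ends:   [10, 12, 12, 12, 13, 14, 16]
s5→1 s6→2 e10→1 s10→2 s10→3 s11→4  — peak 4.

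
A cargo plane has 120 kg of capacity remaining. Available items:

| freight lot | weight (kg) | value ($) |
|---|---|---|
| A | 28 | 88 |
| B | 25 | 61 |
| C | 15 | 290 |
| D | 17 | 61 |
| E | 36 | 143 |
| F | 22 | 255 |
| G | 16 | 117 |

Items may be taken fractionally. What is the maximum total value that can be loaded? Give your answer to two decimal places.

910.00

Sort by value per unit weight and fill in that order.
Order: C (290/15=19.33) > F (255/22=11.59) > G (117/16=7.31) > E (143/36=3.97) > D (61/17=3.59) > A (88/28=3.14) > B (61/25=2.44)
Fill: take C (15 @ 290) → take F (22 @ 255) → take G (16 @ 117) → take E (36 @ 143) → take D (17 @ 61) → take 14/28 of A → 44.00; 120/120 used.
Total value = 910.00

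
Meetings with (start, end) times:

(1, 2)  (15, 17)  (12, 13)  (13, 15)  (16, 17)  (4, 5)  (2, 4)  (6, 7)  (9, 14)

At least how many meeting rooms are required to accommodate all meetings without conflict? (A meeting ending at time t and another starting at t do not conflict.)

2

Count concurrent intervals with a sweep; the peak is the room count.
Events (time:±→running): 1:+→1 2:-→0 2:+→1 4:-→0 4:+→1 5:-→0 6:+→1 7:-→0 9:+→1 12:+→2 … peak 2.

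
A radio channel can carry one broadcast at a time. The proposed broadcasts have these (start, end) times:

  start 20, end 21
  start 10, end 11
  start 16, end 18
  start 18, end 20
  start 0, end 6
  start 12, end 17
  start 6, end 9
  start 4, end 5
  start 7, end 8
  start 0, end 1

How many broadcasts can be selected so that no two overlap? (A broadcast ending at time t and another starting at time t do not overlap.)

Sorted by end: (0,1)  (4,5)  (0,6)  (7,8)  (6,9)  (10,11)  (12,17)  (16,18)  (18,20)  (20,21)
take (0,1); take (4,5); skip (0,6); take (7,8); take (10,11); take (12,17); take (18,20); take (20,21).
Selected 7 broadcasts.

7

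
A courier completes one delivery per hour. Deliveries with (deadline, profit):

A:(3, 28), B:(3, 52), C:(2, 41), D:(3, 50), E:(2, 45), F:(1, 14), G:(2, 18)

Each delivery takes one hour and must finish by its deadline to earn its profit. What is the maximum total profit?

Profit order: B=52 D=50 E=45 C=41 A=28 G=18 F=14
Assign: B→slot 3, D→slot 2, E→slot 1, C skipped, A skipped, G skipped, F skipped.
Slots: [1:E] [2:D] [3:B]
Profit = 45 + 50 + 52 = 147

147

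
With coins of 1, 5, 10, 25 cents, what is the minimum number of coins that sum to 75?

Use the largest denomination that fits, subtract, and repeat.
75 = 3×25
Total coins = 3 = 3

3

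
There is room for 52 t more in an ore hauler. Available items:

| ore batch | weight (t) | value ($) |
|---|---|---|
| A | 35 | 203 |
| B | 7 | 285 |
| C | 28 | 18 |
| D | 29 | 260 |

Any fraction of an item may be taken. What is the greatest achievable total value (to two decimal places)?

637.80

Ratios (sorted): B 40.71, D 8.97, A 5.80, C 0.64
take B (7 @ 285); take D (29 @ 260); take 16/35 of A → 92.80. Capacity used 52/52.
Total value = 637.80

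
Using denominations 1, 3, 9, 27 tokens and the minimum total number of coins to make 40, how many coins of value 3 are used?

Use the largest denomination that fits, subtract, and repeat.
40 = 1×27 + 1×9 + 1×3 + 1×1
Count of 3: 1

1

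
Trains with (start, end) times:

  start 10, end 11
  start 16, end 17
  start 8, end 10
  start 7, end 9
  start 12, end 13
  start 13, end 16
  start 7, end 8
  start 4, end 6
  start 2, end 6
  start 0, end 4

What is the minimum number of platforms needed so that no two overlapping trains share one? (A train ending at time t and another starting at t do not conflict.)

2

Count concurrent intervals with a sweep; the peak is the room count.
starts: [0, 2, 4, 7, 7, 8, 10, 12, 13, 16]
ends:   [4, 6, 6, 8, 9, 10, 11, 13, 16, 17]
s0→1 s2→2  — peak 2.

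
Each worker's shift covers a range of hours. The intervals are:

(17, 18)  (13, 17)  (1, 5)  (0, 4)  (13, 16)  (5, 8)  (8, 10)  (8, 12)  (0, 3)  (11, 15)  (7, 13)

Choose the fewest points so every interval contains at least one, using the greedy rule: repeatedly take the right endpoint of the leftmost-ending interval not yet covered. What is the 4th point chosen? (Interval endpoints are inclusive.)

By right end: [0,3]  [0,4]  [1,5]  [5,8]  [8,10]  [8,12]  [7,13]  [11,15]  [13,16]  [13,17]  [17,18]
[0,3] uncovered → point at 3; [5,8] uncovered → point at 8; [11,15] uncovered → point at 15; [17,18] uncovered → point at 18.
Points: 3, 8, 15, 18 (4 total).

18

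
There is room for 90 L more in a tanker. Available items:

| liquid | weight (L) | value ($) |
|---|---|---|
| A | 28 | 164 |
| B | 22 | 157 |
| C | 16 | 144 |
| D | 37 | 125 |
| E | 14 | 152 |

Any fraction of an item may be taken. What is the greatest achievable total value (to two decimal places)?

650.78

Order: E (152/14=10.86) > C (144/16=9.00) > B (157/22=7.14) > A (164/28=5.86) > D (125/37=3.38)
Fill: take E (14 @ 152) → take C (16 @ 144) → take B (22 @ 157) → take A (28 @ 164) → take 10/37 of D → 33.78; 90/90 used.
Total value = 650.78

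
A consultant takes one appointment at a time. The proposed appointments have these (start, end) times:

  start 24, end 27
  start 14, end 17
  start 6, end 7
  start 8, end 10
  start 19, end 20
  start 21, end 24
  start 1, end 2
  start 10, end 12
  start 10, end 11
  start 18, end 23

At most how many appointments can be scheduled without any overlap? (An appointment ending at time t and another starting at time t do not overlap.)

Greedy by earliest finish: after sorting by end time, pick each interval compatible with the last pick.
By end time: (1,2), (6,7), (8,10), (10,11), (10,12), (14,17), (19,20), (18,23), (21,24), (24,27).
Pick (1,2); next start ≥ 2 → (6,7); next start ≥ 7 → (8,10); next start ≥ 10 → (10,11); next start ≥ 11 → (14,17); next start ≥ 17 → (19,20); next start ≥ 20 → (21,24); next start ≥ 24 → (24,27).
Selected 8 appointments.

8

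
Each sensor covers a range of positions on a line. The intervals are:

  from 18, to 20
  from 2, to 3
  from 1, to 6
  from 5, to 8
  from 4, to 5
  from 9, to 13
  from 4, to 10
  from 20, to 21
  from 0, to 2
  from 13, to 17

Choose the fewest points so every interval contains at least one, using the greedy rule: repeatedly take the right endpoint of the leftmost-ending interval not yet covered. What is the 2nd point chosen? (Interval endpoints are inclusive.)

5

Sorted: [0,2] [2,3] [4,5] [1,6] [5,8] [4,10] [9,13] [13,17] [18,20] [20,21]
{[0,2],[2,3]} hit by 2; {[4,5],[1,6],[5,8],[4,10]} hit by 5; {[9,13],[13,17]} hit by 13; {[18,20],[20,21]} hit by 20.
Points: 2, 5, 13, 20 (4 total).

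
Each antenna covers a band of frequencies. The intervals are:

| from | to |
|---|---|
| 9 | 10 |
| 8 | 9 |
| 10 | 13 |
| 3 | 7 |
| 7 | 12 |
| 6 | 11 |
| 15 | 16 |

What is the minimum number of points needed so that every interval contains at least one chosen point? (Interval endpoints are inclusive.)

4

Process intervals by earliest right end; each time one isn't hit yet, stab at its right endpoint.
By right end: [3,7]  [8,9]  [9,10]  [6,11]  [7,12]  [10,13]  [15,16]
[3,7] uncovered → point at 7; [8,9] uncovered → point at 9; [10,13] uncovered → point at 13; [15,16] uncovered → point at 16.
Points: 7, 9, 13, 16 (4 total).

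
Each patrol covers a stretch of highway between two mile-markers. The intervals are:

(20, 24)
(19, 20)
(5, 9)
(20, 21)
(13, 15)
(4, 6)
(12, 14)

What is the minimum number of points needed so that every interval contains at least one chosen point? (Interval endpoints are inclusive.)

3

Process intervals by earliest right end; each time one isn't hit yet, stab at its right endpoint.
By right end: [4,6]  [5,9]  [12,14]  [13,15]  [19,20]  [20,21]  [20,24]
[4,6] uncovered → point at 6; [12,14] uncovered → point at 14; [19,20] uncovered → point at 20.
Points: 6, 14, 20 (3 total).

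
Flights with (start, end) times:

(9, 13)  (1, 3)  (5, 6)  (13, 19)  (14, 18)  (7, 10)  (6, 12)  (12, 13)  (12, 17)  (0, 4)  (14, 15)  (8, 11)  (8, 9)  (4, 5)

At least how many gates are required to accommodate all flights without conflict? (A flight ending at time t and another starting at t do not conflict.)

The answer is the maximum number of intervals overlapping at any instant.
Events (time:±→running): 0:+→1 1:+→2 3:-→1 4:-→0 4:+→1 5:-→0 5:+→1 6:-→0 6:+→1 7:+→2 8:+→3 8:+→4 … peak 4.

4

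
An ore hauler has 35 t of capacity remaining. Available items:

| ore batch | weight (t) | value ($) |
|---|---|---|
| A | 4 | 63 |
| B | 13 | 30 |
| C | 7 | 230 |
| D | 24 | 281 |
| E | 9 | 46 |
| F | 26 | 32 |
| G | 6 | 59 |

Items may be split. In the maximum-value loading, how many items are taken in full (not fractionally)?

Sort by value per unit weight and fill in that order.
Ratios (sorted): C 32.86, A 15.75, D 11.71, G 9.83, E 5.11, B 2.31, F 1.23
take C (7 @ 230); take A (4 @ 63); take D (24 @ 281). Capacity used 35/35.
3 item(s) taken whole.

3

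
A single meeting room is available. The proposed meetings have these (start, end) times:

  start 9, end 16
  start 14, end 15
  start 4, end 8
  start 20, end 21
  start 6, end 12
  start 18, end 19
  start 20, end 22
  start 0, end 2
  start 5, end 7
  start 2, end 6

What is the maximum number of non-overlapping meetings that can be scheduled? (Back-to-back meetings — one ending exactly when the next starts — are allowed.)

6

Sort by end time and greedily take each interval whose start is ≥ the last chosen end.
Sorted by end: (0,2)  (2,6)  (5,7)  (4,8)  (6,12)  (14,15)  (9,16)  (18,19)  (20,21)  (20,22)
take (0,2); take (2,6); skip (5,7); skip (4,8); take (6,12); take (14,15); take (18,19); take (20,21).
Selected 6 meetings.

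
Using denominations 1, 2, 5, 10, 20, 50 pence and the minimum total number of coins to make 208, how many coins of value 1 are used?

Greedy: take as many of the largest coin as possible, then repeat with the remainder.
208 = 4×50 + 1×5 + 1×2 + 1×1
Count of 1: 1

1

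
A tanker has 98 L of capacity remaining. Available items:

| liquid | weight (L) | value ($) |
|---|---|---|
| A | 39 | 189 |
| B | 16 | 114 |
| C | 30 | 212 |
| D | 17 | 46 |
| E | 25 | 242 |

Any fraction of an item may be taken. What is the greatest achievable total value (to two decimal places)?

Sort by value per unit weight and fill in that order.
Order: E (242/25=9.68) > B (114/16=7.12) > C (212/30=7.07) > A (189/39=4.85) > D (46/17=2.71)
Fill: take E (25 @ 242) → take B (16 @ 114) → take C (30 @ 212) → take 27/39 of A → 130.85; 98/98 used.
Total value = 698.85

698.85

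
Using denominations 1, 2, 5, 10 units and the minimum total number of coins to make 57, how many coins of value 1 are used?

Use the largest denomination that fits, subtract, and repeat.
57 − 5×10→7 − 1×5→2 − 1×2→0
Count of 1: 0

0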